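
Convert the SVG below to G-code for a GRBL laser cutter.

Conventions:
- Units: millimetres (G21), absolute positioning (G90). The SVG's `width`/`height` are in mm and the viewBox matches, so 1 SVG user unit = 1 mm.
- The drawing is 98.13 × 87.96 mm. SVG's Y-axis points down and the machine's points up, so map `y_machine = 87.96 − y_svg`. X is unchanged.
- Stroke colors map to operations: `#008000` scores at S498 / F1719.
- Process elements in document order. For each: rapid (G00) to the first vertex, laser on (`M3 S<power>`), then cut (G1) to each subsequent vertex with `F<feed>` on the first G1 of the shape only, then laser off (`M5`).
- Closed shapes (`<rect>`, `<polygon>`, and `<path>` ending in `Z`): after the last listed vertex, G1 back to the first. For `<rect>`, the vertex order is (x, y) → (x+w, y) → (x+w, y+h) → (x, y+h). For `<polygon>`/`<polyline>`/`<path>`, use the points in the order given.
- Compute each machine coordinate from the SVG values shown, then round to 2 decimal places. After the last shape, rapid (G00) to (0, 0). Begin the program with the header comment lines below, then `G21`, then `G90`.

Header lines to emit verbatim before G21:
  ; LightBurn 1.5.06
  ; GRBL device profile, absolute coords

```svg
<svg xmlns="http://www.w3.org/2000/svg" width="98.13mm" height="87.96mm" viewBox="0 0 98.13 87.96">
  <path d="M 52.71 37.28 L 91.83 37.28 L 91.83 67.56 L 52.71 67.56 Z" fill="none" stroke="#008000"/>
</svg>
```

Since the viewBox matches the mm dimensions, user units are millimetres directly. The only transform is the Y-flip y_m = 87.96 − y_svg.

Shape 1 is a rectangle drawn with `<path>`. Its stroke #008000 means score at S498, F1719. After flipping Y the toolpath is (52.71,50.68) → (91.83,50.68) → (91.83,20.40) → (52.71,20.40) → (52.71,50.68), returning to the start.

; LightBurn 1.5.06
; GRBL device profile, absolute coords
G21
G90
G00 X52.71 Y50.68
M3 S498
G1 X91.83 Y50.68 F1719
G1 X91.83 Y20.40
G1 X52.71 Y20.40
G1 X52.71 Y50.68
M5
G00 X0.00 Y0.00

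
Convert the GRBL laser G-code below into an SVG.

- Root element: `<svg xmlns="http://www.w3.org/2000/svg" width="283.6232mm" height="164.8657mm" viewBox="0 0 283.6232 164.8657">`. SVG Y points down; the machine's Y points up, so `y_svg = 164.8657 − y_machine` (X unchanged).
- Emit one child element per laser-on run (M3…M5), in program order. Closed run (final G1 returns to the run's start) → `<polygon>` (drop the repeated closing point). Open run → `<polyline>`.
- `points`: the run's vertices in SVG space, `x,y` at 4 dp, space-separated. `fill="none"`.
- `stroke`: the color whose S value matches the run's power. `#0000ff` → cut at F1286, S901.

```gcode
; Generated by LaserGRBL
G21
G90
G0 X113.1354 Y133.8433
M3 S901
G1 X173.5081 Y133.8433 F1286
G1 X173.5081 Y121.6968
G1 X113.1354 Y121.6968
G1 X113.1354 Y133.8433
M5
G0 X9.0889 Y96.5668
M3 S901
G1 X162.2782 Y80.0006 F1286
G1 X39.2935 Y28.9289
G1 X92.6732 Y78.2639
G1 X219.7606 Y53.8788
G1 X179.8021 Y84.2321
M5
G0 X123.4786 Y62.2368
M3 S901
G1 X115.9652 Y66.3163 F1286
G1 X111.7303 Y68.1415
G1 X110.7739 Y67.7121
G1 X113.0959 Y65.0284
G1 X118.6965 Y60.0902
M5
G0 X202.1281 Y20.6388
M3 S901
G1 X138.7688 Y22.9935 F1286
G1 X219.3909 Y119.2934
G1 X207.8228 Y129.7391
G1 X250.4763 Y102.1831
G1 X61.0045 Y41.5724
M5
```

<svg xmlns="http://www.w3.org/2000/svg" width="283.6232mm" height="164.8657mm" viewBox="0 0 283.6232 164.8657">
  <polygon points="113.1354,31.0224 173.5081,31.0224 173.5081,43.1689 113.1354,43.1689" fill="none" stroke="#0000ff"/>
  <polyline points="9.0889,68.2989 162.2782,84.8651 39.2935,135.9368 92.6732,86.6018 219.7606,110.9869 179.8021,80.6336" fill="none" stroke="#0000ff"/>
  <polyline points="123.4786,102.6289 115.9652,98.5494 111.7303,96.7242 110.7739,97.1536 113.0959,99.8373 118.6965,104.7755" fill="none" stroke="#0000ff"/>
  <polyline points="202.1281,144.2269 138.7688,141.8722 219.3909,45.5723 207.8228,35.1266 250.4763,62.6826 61.0045,123.2933" fill="none" stroke="#0000ff"/>
</svg>

Machine Y-up, SVG Y-down with viewBox height 164.8657, so y_svg = 164.8657 − y_machine; X carries over. Every run uses S901, so all elements get stroke `#0000ff` (cut).

Run 1: The run returns to its start, so emit a `<polygon>` with points (Y-flipped): 113.1354,31.0224 173.5081,31.0224 173.5081,43.1689 113.1354,43.1689.

Run 2: The run is open, so emit a `<polyline>` with points (Y-flipped): 9.0889,68.2989 162.2782,84.8651 39.2935,135.9368 92.6732,86.6018 219.7606,110.9869 179.8021,80.6336.

Run 3: The run is open, so emit a `<polyline>` with points (Y-flipped): 123.4786,102.6289 115.9652,98.5494 111.7303,96.7242 110.7739,97.1536 113.0959,99.8373 118.6965,104.7755.

Run 4: The run is open, so emit a `<polyline>` with points (Y-flipped): 202.1281,144.2269 138.7688,141.8722 219.3909,45.5723 207.8228,35.1266 250.4763,62.6826 61.0045,123.2933.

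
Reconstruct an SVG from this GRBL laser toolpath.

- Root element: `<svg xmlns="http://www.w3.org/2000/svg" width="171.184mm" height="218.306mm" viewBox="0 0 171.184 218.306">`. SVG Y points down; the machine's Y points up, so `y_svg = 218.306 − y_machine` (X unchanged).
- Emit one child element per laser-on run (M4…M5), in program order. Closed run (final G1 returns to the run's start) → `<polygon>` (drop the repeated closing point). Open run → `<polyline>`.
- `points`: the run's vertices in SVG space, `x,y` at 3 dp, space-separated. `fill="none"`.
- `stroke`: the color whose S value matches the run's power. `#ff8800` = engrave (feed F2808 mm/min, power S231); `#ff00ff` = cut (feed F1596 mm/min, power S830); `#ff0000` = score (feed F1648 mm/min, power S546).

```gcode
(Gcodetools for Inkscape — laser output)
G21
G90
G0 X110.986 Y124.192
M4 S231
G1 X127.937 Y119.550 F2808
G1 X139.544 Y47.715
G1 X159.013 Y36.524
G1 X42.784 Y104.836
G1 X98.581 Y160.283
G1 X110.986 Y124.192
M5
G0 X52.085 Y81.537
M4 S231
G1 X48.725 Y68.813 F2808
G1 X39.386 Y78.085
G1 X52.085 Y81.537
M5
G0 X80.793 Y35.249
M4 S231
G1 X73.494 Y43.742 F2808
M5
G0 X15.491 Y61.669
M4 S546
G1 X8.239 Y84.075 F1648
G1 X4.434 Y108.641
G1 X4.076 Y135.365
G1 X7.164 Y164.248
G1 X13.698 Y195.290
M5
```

Machine Y-up, SVG Y-down with viewBox height 218.306, so y_svg = 218.306 − y_machine; X carries over.

Run 1: the run's S231 means `#ff8800` (engrave). The run returns to its start, so emit a `<polygon>` with points (Y-flipped): 110.986,94.114 127.937,98.756 139.544,170.591 159.013,181.782 42.784,113.470 98.581,58.023.

Run 2: the run's S231 means `#ff8800` (engrave). The run returns to its start, so emit a `<polygon>` with points (Y-flipped): 52.085,136.769 48.725,149.493 39.386,140.221.

Run 3: S231 ⇒ engrave layer `#ff8800`. The run is open, so emit a `<polyline>` with points (Y-flipped): 80.793,183.057 73.494,174.564.

Run 4: power S546 maps to stroke `#ff0000` (score). The run is open, so emit a `<polyline>` with points (Y-flipped): 15.491,156.637 8.239,134.231 4.434,109.665 4.076,82.941 7.164,54.058 13.698,23.016.

<svg xmlns="http://www.w3.org/2000/svg" width="171.184mm" height="218.306mm" viewBox="0 0 171.184 218.306">
  <polygon points="110.986,94.114 127.937,98.756 139.544,170.591 159.013,181.782 42.784,113.470 98.581,58.023" fill="none" stroke="#ff8800"/>
  <polygon points="52.085,136.769 48.725,149.493 39.386,140.221" fill="none" stroke="#ff8800"/>
  <polyline points="80.793,183.057 73.494,174.564" fill="none" stroke="#ff8800"/>
  <polyline points="15.491,156.637 8.239,134.231 4.434,109.665 4.076,82.941 7.164,54.058 13.698,23.016" fill="none" stroke="#ff0000"/>
</svg>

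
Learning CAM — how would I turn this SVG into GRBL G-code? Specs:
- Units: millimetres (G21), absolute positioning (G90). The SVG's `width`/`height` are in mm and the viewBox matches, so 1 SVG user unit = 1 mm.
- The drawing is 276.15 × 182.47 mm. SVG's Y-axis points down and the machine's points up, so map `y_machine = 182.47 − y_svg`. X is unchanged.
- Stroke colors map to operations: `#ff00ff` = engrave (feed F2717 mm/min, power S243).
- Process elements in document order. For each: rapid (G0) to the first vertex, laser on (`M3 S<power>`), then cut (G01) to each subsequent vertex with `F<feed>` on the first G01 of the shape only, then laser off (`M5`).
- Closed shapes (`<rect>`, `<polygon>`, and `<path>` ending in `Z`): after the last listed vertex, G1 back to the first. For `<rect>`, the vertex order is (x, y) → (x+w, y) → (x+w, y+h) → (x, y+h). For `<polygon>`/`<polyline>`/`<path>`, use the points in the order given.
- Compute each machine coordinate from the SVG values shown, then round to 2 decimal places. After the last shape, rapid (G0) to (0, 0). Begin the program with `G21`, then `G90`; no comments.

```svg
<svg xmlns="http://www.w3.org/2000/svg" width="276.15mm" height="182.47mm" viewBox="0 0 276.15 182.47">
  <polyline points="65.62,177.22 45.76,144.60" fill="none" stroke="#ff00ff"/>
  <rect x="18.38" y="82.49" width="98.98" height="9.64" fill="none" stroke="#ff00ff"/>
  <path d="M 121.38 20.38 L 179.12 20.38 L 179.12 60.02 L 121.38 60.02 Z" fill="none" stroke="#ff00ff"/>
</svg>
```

Since the viewBox matches the mm dimensions, user units are millimetres directly. The only transform is the Y-flip y_m = 182.47 − y_svg.

Shape 1 is a line segment drawn with `<polyline>`. Its stroke #ff00ff means engrave at S243, F2717. After flipping Y the toolpath is (65.62,5.25) → (45.76,37.87).

Shape 2 is a rectangle drawn with `<rect>`. Its stroke #ff00ff means engrave at S243, F2717. After flipping Y the toolpath is (18.38,99.98) → (117.36,99.98) → (117.36,90.34) → (18.38,90.34) → (18.38,99.98), returning to the start.

Shape 3 is a rectangle drawn with `<path>`. Its stroke #ff00ff means engrave at S243, F2717. After flipping Y the toolpath is (121.38,162.09) → (179.12,162.09) → (179.12,122.45) → (121.38,122.45) → (121.38,162.09), returning to the start.

G21
G90
G0 X65.62 Y5.25
M3 S243
G01 X45.76 Y37.87 F2717
M5
G0 X18.38 Y99.98
M3 S243
G01 X117.36 Y99.98 F2717
G01 X117.36 Y90.34
G01 X18.38 Y90.34
G01 X18.38 Y99.98
M5
G0 X121.38 Y162.09
M3 S243
G01 X179.12 Y162.09 F2717
G01 X179.12 Y122.45
G01 X121.38 Y122.45
G01 X121.38 Y162.09
M5
G0 X0.00 Y0.00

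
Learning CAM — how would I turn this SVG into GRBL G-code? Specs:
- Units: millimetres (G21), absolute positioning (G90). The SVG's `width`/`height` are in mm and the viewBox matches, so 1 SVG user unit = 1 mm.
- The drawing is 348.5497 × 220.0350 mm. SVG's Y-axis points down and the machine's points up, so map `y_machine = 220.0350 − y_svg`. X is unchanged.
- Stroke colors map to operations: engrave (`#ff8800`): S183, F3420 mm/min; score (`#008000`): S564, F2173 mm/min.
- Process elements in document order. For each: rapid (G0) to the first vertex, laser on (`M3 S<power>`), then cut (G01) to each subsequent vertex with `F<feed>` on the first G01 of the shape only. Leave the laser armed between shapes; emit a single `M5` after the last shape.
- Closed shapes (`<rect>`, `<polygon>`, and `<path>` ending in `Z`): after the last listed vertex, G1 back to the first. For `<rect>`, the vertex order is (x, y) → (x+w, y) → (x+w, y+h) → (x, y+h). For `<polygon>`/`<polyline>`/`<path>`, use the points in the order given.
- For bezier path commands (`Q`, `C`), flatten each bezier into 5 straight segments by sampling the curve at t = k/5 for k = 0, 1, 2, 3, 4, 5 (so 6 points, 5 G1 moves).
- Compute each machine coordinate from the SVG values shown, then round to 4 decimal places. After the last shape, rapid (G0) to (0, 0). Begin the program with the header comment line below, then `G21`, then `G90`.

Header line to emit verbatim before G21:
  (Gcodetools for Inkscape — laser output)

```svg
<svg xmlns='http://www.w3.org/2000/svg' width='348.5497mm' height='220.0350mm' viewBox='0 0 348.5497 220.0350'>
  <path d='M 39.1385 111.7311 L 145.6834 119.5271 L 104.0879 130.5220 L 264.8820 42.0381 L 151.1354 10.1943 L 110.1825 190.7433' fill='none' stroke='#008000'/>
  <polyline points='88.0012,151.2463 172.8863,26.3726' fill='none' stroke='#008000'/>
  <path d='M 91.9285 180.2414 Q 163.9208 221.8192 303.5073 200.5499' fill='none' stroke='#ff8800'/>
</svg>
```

Since the viewBox matches the mm dimensions, user units are millimetres directly. The only transform is the Y-flip y_m = 220.0350 − y_svg.

Shape 1 is a open polyline drawn with `<path>`. Its stroke #008000 means score at S564, F2173. After flipping Y the toolpath is (39.1385,108.3039) → (145.6834,100.5079) → (104.0879,89.5130) → (264.8820,177.9969) → (151.1354,209.8407) → (110.1825,29.2917).

Shape 2 is a line segment drawn with `<polyline>`. Its stroke #008000 means score at S564, F2173. After flipping Y the toolpath is (88.0012,68.7887) → (172.8863,193.6624).

Shape 3 is a quadratic bezier drawn with `<path>`. Its stroke #ff8800 means engrave at S183, F3420. After flipping Y the toolpath is (91.9285,39.7936) → (123.4292,25.6764) → (160.3374,16.5869) → (202.6532,12.5252) → (250.3765,13.4913) → (303.5073,19.4851).

(Gcodetools for Inkscape — laser output)
G21
G90
G0 X39.1385 Y108.3039
M3 S564
G01 X145.6834 Y100.5079 F2173
G01 X104.0879 Y89.5130
G01 X264.8820 Y177.9969
G01 X151.1354 Y209.8407
G01 X110.1825 Y29.2917
G0 X88.0012 Y68.7887
M3 S564
G01 X172.8863 Y193.6624 F2173
G0 X91.9285 Y39.7936
M3 S183
G01 X123.4292 Y25.6764 F3420
G01 X160.3374 Y16.5869
G01 X202.6532 Y12.5252
G01 X250.3765 Y13.4913
G01 X303.5073 Y19.4851
M5
G0 X0.0000 Y0.0000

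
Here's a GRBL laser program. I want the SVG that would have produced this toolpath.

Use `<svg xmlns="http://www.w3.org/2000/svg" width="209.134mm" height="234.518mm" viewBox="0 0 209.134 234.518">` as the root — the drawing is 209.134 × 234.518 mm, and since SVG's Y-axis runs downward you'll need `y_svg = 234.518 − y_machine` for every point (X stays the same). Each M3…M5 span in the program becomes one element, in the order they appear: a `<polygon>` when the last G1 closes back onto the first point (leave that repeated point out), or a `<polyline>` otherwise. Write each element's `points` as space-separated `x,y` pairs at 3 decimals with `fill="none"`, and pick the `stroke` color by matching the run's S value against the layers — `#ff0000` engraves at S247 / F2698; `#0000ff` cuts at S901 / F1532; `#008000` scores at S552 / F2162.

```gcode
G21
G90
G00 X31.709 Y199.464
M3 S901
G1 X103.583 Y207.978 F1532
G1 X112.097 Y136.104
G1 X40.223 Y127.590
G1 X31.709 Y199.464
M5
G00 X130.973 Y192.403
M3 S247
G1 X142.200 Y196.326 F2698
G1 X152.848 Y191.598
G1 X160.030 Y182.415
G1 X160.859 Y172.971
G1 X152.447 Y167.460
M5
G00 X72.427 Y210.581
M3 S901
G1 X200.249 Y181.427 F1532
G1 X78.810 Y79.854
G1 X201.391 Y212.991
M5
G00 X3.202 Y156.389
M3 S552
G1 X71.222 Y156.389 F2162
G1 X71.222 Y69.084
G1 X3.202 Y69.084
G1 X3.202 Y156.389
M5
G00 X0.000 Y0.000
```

Machine Y-up, SVG Y-down with viewBox height 234.518, so y_svg = 234.518 − y_machine; X carries over.

Run 1: power S901 maps to stroke `#0000ff` (cut). The run returns to its start, so emit a `<polygon>` with points (Y-flipped): 31.709,35.054 103.583,26.540 112.097,98.414 40.223,106.928.

Run 2: the run's S247 means `#ff0000` (engrave). The run is open, so emit a `<polyline>` with points (Y-flipped): 130.973,42.115 142.200,38.192 152.848,42.920 160.030,52.103 160.859,61.547 152.447,67.058.

Run 3: power S901 maps to stroke `#0000ff` (cut). The run is open, so emit a `<polyline>` with points (Y-flipped): 72.427,23.937 200.249,53.091 78.810,154.664 201.391,21.527.

Run 4: S552 ⇒ score layer `#008000`. The run returns to its start, so emit a `<polygon>` with points (Y-flipped): 3.202,78.129 71.222,78.129 71.222,165.434 3.202,165.434.

<svg xmlns="http://www.w3.org/2000/svg" width="209.134mm" height="234.518mm" viewBox="0 0 209.134 234.518">
  <polygon points="31.709,35.054 103.583,26.540 112.097,98.414 40.223,106.928" fill="none" stroke="#0000ff"/>
  <polyline points="130.973,42.115 142.200,38.192 152.848,42.920 160.030,52.103 160.859,61.547 152.447,67.058" fill="none" stroke="#ff0000"/>
  <polyline points="72.427,23.937 200.249,53.091 78.810,154.664 201.391,21.527" fill="none" stroke="#0000ff"/>
  <polygon points="3.202,78.129 71.222,78.129 71.222,165.434 3.202,165.434" fill="none" stroke="#008000"/>
</svg>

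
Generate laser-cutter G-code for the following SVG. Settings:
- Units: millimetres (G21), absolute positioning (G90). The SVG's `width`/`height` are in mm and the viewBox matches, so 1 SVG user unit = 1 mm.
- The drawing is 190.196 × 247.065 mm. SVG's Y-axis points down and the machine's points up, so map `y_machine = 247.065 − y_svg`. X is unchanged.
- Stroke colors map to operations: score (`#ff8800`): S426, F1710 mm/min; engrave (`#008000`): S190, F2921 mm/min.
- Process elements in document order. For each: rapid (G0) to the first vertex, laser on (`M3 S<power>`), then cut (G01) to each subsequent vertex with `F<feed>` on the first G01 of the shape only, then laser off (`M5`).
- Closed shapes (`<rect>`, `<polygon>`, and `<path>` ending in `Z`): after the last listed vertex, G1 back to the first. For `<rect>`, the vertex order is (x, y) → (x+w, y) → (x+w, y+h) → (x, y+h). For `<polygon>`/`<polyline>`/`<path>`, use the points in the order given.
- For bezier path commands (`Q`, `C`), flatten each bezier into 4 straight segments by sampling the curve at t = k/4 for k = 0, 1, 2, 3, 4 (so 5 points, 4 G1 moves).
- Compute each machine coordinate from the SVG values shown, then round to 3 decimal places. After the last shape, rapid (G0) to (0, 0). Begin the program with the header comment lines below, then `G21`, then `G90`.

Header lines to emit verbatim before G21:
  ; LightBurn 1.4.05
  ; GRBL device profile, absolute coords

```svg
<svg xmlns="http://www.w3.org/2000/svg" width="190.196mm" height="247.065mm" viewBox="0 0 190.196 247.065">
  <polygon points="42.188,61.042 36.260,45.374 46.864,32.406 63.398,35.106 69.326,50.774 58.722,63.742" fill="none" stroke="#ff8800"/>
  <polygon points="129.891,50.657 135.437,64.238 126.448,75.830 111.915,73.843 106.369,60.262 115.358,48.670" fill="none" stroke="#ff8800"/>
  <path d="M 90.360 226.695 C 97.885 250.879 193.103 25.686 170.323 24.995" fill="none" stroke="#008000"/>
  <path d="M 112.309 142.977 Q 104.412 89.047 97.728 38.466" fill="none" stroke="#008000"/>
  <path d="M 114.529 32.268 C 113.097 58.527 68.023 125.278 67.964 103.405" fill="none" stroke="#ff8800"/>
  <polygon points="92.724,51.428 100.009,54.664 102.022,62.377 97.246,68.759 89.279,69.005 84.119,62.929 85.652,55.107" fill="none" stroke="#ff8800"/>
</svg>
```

; LightBurn 1.4.05
; GRBL device profile, absolute coords
G21
G90
G0 X42.188 Y186.023
M3 S426
G01 X36.260 Y201.691 F1710
G01 X46.864 Y214.659
G01 X63.398 Y211.959
G01 X69.326 Y196.291
G01 X58.722 Y183.323
G01 X42.188 Y186.023
M5
G0 X129.891 Y196.408
M3 S426
G01 X135.437 Y182.827 F1710
G01 X126.448 Y171.235
G01 X111.915 Y173.222
G01 X106.369 Y186.803
G01 X115.358 Y198.395
G01 X129.891 Y196.408
M5
G0 X90.360 Y20.370
M3 S190
G01 X109.232 Y41.586 F2921
G01 X141.706 Y111.892
G01 X168.497 Y186.862
G01 X170.323 Y222.070
M5
G0 X112.309 Y104.088
M3 S190
G01 X108.436 Y130.844 F2921
G01 X104.715 Y157.181
G01 X101.146 Y183.099
G01 X97.728 Y208.599
M5
G0 X114.529 Y214.797
M3 S426
G01 X106.657 Y189.528 F1710
G01 X90.732 Y161.179
G01 X75.063 Y141.855
G01 X67.964 Y143.660
M5
G0 X92.724 Y195.637
M3 S426
G01 X100.009 Y192.401 F1710
G01 X102.022 Y184.688
G01 X97.246 Y178.306
G01 X89.279 Y178.060
G01 X84.119 Y184.136
G01 X85.652 Y191.958
G01 X92.724 Y195.637
M5
G0 X0.000 Y0.000

1 u = 1 mm; y_m = 247.065 − y.

[1] `<polygon>` regular polygon, #ff8800→score S426 F1710: (42.188,186.023) → (36.260,201.691) → (46.864,214.659) → (63.398,211.959) → (69.326,196.291) → (58.722,183.323) → (42.188,186.023) (closed)

[2] `<polygon>` regular polygon, #ff8800→score S426 F1710: (129.891,196.408) → (135.437,182.827) → (126.448,171.235) → (111.915,173.222) → (106.369,186.803) → (115.358,198.395) → (129.891,196.408) (closed)

[3] `<path>` cubic bezier, #008000→engrave S190 F2921: (90.360,20.370) → (109.232,41.586) → (141.706,111.892) → (168.497,186.862) → (170.323,222.070)

[4] `<path>` quadratic bezier, #008000→engrave S190 F2921: (112.309,104.088) → (108.436,130.844) → (104.715,157.181) → (101.146,183.099) → (97.728,208.599)

[5] `<path>` cubic bezier, #ff8800→score S426 F1710: (114.529,214.797) → (106.657,189.528) → (90.732,161.179) → (75.063,141.855) → (67.964,143.660)

[6] `<polygon>` regular polygon, #ff8800→score S426 F1710: (92.724,195.637) → (100.009,192.401) → (102.022,184.688) → (97.246,178.306) → (89.279,178.060) → (84.119,184.136) → (85.652,191.958) → (92.724,195.637) (closed)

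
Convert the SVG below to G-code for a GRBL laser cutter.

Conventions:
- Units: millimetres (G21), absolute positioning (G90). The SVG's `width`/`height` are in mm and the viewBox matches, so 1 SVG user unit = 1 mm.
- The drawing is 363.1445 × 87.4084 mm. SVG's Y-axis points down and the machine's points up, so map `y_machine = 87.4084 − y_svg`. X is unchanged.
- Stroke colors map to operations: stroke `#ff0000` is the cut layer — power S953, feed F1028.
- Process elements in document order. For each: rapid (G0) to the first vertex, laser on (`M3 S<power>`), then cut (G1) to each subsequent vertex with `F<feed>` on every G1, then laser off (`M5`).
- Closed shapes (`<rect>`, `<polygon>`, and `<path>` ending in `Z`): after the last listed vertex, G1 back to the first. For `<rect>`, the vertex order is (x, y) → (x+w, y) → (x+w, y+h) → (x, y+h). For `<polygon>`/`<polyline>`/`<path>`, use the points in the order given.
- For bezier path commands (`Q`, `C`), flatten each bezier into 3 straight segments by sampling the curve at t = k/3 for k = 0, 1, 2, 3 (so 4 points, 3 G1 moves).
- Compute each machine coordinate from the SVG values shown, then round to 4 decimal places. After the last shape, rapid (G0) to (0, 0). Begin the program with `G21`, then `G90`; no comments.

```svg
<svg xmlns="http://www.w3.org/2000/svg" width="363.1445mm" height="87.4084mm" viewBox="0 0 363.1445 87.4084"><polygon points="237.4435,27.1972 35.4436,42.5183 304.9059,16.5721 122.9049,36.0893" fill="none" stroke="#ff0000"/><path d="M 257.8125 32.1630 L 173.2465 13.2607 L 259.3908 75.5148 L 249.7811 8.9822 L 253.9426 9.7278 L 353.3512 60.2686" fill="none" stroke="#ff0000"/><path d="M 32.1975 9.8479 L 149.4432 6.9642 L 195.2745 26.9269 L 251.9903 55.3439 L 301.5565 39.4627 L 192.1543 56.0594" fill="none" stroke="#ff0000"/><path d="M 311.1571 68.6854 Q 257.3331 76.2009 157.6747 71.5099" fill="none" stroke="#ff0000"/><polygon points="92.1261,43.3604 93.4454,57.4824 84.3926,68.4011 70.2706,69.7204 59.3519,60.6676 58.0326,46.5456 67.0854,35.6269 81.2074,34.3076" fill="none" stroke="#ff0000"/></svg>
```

1 u = 1 mm; y_m = 87.4084 − y.

[1] `<polygon>` closed polygon, #ff0000→cut S953 F1028: (237.4435,60.2112) → (35.4436,44.8901) → (304.9059,70.8363) → (122.9049,51.3191) → (237.4435,60.2112) (closed)

[2] `<path>` open polyline, #ff0000→cut S953 F1028: (257.8125,55.2454) → (173.2465,74.1477) → (259.3908,11.8936) → (249.7811,78.4262) → (253.9426,77.6806) → (353.3512,27.1398)

[3] `<path>` open polyline, #ff0000→cut S953 F1028: (32.1975,77.5605) → (149.4432,80.4442) → (195.2745,60.4815) → (251.9903,32.0645) → (301.5565,47.9457) → (192.1543,31.3490)

[4] `<path>` quadratic bezier, #ff0000→cut S953 F1028: (311.1571,18.7230) → (270.1817,15.0689) → (219.0209,14.1274) → (157.6747,15.8985)

[5] `<polygon>` regular polygon, #ff0000→cut S953 F1028: (92.1261,44.0480) → (93.4454,29.9260) → (84.3926,19.0073) → (70.2706,17.6880) → (59.3519,26.7408) → (58.0326,40.8628) → (67.0854,51.7815) → (81.2074,53.1008) → (92.1261,44.0480) (closed)

G21
G90
G0 X237.4435 Y60.2112
M3 S953
G1 X35.4436 Y44.8901 F1028
G1 X304.9059 Y70.8363 F1028
G1 X122.9049 Y51.3191 F1028
G1 X237.4435 Y60.2112 F1028
M5
G0 X257.8125 Y55.2454
M3 S953
G1 X173.2465 Y74.1477 F1028
G1 X259.3908 Y11.8936 F1028
G1 X249.7811 Y78.4262 F1028
G1 X253.9426 Y77.6806 F1028
G1 X353.3512 Y27.1398 F1028
M5
G0 X32.1975 Y77.5605
M3 S953
G1 X149.4432 Y80.4442 F1028
G1 X195.2745 Y60.4815 F1028
G1 X251.9903 Y32.0645 F1028
G1 X301.5565 Y47.9457 F1028
G1 X192.1543 Y31.3490 F1028
M5
G0 X311.1571 Y18.7230
M3 S953
G1 X270.1817 Y15.0689 F1028
G1 X219.0209 Y14.1274 F1028
G1 X157.6747 Y15.8985 F1028
M5
G0 X92.1261 Y44.0480
M3 S953
G1 X93.4454 Y29.9260 F1028
G1 X84.3926 Y19.0073 F1028
G1 X70.2706 Y17.6880 F1028
G1 X59.3519 Y26.7408 F1028
G1 X58.0326 Y40.8628 F1028
G1 X67.0854 Y51.7815 F1028
G1 X81.2074 Y53.1008 F1028
G1 X92.1261 Y44.0480 F1028
M5
G0 X0.0000 Y0.0000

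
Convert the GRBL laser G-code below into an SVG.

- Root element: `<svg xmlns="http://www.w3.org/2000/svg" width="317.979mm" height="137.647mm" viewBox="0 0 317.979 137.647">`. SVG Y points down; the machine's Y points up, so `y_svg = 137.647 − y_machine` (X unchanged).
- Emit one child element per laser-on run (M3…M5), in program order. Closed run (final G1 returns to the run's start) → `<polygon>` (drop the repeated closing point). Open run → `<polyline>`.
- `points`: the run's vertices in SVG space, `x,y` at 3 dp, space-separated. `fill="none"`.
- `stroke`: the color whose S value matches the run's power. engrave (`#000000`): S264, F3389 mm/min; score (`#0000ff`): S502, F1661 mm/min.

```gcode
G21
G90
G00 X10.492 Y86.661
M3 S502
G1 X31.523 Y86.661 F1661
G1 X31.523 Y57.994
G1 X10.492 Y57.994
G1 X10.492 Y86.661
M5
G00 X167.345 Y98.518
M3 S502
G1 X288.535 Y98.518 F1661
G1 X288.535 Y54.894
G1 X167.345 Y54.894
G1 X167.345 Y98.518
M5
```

<svg xmlns="http://www.w3.org/2000/svg" width="317.979mm" height="137.647mm" viewBox="0 0 317.979 137.647">
  <polygon points="10.492,50.986 31.523,50.986 31.523,79.653 10.492,79.653" fill="none" stroke="#0000ff"/>
  <polygon points="167.345,39.129 288.535,39.129 288.535,82.753 167.345,82.753" fill="none" stroke="#0000ff"/>
</svg>

y_svg = 137.647 − y_m. Every run uses S502, so all elements get stroke `#0000ff` (score).

[1] closed run; points: 10.492,50.986 31.523,50.986 31.523,79.653 10.492,79.653

[2] closed run; points: 167.345,39.129 288.535,39.129 288.535,82.753 167.345,82.753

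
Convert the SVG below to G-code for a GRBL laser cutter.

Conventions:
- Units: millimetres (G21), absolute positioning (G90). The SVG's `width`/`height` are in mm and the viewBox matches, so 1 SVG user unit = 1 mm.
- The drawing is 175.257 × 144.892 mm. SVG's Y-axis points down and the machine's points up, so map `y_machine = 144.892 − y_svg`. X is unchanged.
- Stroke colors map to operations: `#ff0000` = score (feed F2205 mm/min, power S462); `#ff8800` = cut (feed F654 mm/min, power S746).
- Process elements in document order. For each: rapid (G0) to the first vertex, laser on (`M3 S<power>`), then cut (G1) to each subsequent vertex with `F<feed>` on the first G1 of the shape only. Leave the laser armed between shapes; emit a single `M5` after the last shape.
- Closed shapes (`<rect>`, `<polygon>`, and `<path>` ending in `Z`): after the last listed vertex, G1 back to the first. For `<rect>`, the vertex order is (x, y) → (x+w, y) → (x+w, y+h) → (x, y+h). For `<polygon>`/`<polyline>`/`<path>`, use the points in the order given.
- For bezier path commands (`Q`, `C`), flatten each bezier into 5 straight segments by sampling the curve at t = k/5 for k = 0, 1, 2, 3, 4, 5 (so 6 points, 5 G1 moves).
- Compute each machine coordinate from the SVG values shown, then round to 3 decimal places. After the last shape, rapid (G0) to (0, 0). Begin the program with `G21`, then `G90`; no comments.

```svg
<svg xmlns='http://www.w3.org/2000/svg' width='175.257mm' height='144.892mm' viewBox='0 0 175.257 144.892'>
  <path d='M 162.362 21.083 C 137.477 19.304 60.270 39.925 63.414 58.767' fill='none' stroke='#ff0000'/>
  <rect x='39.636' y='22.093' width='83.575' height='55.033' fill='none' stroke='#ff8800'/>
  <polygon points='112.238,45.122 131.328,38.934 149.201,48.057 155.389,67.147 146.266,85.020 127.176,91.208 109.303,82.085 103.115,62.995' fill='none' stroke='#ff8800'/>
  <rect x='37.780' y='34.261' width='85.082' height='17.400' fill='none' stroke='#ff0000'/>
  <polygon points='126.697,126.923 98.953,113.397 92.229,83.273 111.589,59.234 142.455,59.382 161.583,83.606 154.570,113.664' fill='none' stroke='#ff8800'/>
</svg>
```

viewBox `0 0 175.257 144.892` with mm width/height → 1 unit = 1 mm. Flip: y_m = 144.892 − y_svg.

**Shape 1** — `<path>` cubic bezier, stroke `#ff0000` → score (S462, F2205). Control points (SVG): P0=(162.362,21.083), P1=(137.477,19.304), P2=(60.270,39.925), P3=(63.414,58.767); sampled at t=k/5. Machine vertices: (162.362,123.809) → (142.214,122.382) → (115.877,116.739) → (89.719,108.042) → (70.108,97.450) → (63.414,86.125). Open path.

**Shape 2** — `<rect>` rectangle, stroke `#ff8800` → cut (S746, F654). Machine vertices: (39.636,122.799) → (123.211,122.799) → (123.211,67.766) → (39.636,67.766) → (39.636,122.799). Closed: final G1 returns to the first vertex.

**Shape 3** — `<polygon>` regular polygon, stroke `#ff8800` → cut (S746, F654). Machine vertices: (112.238,99.770) → (131.328,105.958) → (149.201,96.835) → (155.389,77.745) → (146.266,59.872) → (127.176,53.684) → (109.303,62.807) → (103.115,81.897) → (112.238,99.770). Closed: final G1 returns to the first vertex.

**Shape 4** — `<rect>` rectangle, stroke `#ff0000` → score (S462, F2205). Machine vertices: (37.780,110.631) → (122.862,110.631) → (122.862,93.231) → (37.780,93.231) → (37.780,110.631). Closed: final G1 returns to the first vertex.

**Shape 5** — `<polygon>` regular polygon, stroke `#ff8800` → cut (S746, F654). Machine vertices: (126.697,17.969) → (98.953,31.495) → (92.229,61.619) → (111.589,85.658) → (142.455,85.510) → (161.583,61.286) → (154.570,31.228) → (126.697,17.969). Closed: final G1 returns to the first vertex.

G21
G90
G0 X162.362 Y123.809
M3 S462
G1 X142.214 Y122.382 F2205
G1 X115.877 Y116.739
G1 X89.719 Y108.042
G1 X70.108 Y97.450
G1 X63.414 Y86.125
G0 X39.636 Y122.799
M3 S746
G1 X123.211 Y122.799 F654
G1 X123.211 Y67.766
G1 X39.636 Y67.766
G1 X39.636 Y122.799
G0 X112.238 Y99.770
M3 S746
G1 X131.328 Y105.958 F654
G1 X149.201 Y96.835
G1 X155.389 Y77.745
G1 X146.266 Y59.872
G1 X127.176 Y53.684
G1 X109.303 Y62.807
G1 X103.115 Y81.897
G1 X112.238 Y99.770
G0 X37.780 Y110.631
M3 S462
G1 X122.862 Y110.631 F2205
G1 X122.862 Y93.231
G1 X37.780 Y93.231
G1 X37.780 Y110.631
G0 X126.697 Y17.969
M3 S746
G1 X98.953 Y31.495 F654
G1 X92.229 Y61.619
G1 X111.589 Y85.658
G1 X142.455 Y85.510
G1 X161.583 Y61.286
G1 X154.570 Y31.228
G1 X126.697 Y17.969
M5
G0 X0.000 Y0.000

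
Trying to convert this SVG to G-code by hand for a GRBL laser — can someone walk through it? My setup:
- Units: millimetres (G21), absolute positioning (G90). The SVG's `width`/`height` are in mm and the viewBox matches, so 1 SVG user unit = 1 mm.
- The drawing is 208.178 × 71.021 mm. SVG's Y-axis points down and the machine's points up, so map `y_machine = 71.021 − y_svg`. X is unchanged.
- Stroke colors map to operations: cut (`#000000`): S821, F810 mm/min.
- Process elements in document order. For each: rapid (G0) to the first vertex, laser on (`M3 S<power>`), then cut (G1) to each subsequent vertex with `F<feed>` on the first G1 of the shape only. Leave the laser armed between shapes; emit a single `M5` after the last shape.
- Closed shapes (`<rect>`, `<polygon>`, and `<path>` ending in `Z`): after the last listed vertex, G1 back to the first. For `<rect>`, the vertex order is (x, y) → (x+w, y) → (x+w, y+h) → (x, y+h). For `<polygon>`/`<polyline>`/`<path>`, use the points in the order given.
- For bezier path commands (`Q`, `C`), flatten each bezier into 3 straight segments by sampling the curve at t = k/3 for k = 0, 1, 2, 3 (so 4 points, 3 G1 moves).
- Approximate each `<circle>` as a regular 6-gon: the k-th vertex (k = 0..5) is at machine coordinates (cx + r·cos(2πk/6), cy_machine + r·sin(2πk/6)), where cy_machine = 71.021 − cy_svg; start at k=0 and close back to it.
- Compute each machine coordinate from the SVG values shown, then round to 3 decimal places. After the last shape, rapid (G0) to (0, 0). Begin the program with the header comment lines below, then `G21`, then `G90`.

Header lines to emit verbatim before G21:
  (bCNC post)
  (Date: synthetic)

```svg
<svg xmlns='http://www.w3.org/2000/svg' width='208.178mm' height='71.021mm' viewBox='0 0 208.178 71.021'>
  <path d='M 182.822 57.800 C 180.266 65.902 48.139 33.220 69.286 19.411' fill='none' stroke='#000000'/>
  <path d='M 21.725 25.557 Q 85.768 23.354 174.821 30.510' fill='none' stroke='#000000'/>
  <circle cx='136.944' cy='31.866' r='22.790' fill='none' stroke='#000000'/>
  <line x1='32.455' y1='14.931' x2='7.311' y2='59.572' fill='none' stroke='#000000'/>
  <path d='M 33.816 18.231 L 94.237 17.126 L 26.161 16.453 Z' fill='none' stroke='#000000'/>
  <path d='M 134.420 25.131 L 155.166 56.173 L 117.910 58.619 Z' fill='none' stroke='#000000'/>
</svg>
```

1 u = 1 mm; y_m = 71.021 − y.

[1] `<path>` cubic bezier, #000000→cut S821 F810: (182.822,13.221) → (147.551,16.504) → (88.755,33.720) → (69.286,51.610)

[2] `<path>` quadratic bezier, #000000→cut S821 F810: (21.725,45.464) → (67.199,45.893) → (118.231,44.242) → (174.821,40.511)

[3] `<circle>` circle, #000000→cut S821 F810: (159.734,39.155) → (148.339,58.892) → (125.549,58.892) → (114.154,39.155) → (125.549,19.418) → (148.339,19.418) → (159.734,39.155) (closed)

[4] `<line>` line segment, #000000→cut S821 F810: (32.455,56.090) → (7.311,11.449)

[5] `<path>` closed polygon, #000000→cut S821 F810: (33.816,52.790) → (94.237,53.895) → (26.161,54.568) → (33.816,52.790) (closed)

[6] `<path>` regular polygon, #000000→cut S821 F810: (134.420,45.890) → (155.166,14.848) → (117.910,12.402) → (134.420,45.890) (closed)

(bCNC post)
(Date: synthetic)
G21
G90
G0 X182.822 Y13.221
M3 S821
G1 X147.551 Y16.504 F810
G1 X88.755 Y33.720
G1 X69.286 Y51.610
G0 X21.725 Y45.464
M3 S821
G1 X67.199 Y45.893 F810
G1 X118.231 Y44.242
G1 X174.821 Y40.511
G0 X159.734 Y39.155
M3 S821
G1 X148.339 Y58.892 F810
G1 X125.549 Y58.892
G1 X114.154 Y39.155
G1 X125.549 Y19.418
G1 X148.339 Y19.418
G1 X159.734 Y39.155
G0 X32.455 Y56.090
M3 S821
G1 X7.311 Y11.449 F810
G0 X33.816 Y52.790
M3 S821
G1 X94.237 Y53.895 F810
G1 X26.161 Y54.568
G1 X33.816 Y52.790
G0 X134.420 Y45.890
M3 S821
G1 X155.166 Y14.848 F810
G1 X117.910 Y12.402
G1 X134.420 Y45.890
M5
G0 X0.000 Y0.000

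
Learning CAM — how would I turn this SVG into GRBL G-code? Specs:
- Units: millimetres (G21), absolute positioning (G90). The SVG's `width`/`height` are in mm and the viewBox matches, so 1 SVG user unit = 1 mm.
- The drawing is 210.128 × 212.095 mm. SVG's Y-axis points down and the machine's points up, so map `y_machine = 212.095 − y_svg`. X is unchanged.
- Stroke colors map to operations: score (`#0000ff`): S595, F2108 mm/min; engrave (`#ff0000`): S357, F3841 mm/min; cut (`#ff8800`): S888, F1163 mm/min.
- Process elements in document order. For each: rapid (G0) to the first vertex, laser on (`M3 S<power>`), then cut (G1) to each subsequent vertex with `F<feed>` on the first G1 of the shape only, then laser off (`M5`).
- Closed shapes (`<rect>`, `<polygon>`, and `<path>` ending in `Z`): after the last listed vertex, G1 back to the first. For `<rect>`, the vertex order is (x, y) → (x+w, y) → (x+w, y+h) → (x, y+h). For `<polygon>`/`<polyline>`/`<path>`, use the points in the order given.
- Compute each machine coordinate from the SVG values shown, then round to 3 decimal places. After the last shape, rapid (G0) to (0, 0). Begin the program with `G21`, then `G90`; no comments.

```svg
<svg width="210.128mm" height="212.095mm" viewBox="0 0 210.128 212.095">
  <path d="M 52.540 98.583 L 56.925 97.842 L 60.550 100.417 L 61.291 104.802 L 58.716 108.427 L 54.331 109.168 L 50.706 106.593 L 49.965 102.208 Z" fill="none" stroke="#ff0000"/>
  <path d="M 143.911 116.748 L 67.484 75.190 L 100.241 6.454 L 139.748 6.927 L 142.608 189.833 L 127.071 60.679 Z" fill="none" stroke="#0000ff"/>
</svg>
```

1 u = 1 mm; y_m = 212.095 − y.

[1] `<path>` regular polygon, #ff0000→engrave S357 F3841: (52.540,113.512) → (56.925,114.253) → (60.550,111.678) → (61.291,107.293) → (58.716,103.668) → (54.331,102.927) → (50.706,105.502) → (49.965,109.887) → (52.540,113.512) (closed)

[2] `<path>` closed polygon, #0000ff→score S595 F2108: (143.911,95.347) → (67.484,136.905) → (100.241,205.641) → (139.748,205.168) → (142.608,22.262) → (127.071,151.416) → (143.911,95.347) (closed)

G21
G90
G0 X52.540 Y113.512
M3 S357
G1 X56.925 Y114.253 F3841
G1 X60.550 Y111.678
G1 X61.291 Y107.293
G1 X58.716 Y103.668
G1 X54.331 Y102.927
G1 X50.706 Y105.502
G1 X49.965 Y109.887
G1 X52.540 Y113.512
M5
G0 X143.911 Y95.347
M3 S595
G1 X67.484 Y136.905 F2108
G1 X100.241 Y205.641
G1 X139.748 Y205.168
G1 X142.608 Y22.262
G1 X127.071 Y151.416
G1 X143.911 Y95.347
M5
G0 X0.000 Y0.000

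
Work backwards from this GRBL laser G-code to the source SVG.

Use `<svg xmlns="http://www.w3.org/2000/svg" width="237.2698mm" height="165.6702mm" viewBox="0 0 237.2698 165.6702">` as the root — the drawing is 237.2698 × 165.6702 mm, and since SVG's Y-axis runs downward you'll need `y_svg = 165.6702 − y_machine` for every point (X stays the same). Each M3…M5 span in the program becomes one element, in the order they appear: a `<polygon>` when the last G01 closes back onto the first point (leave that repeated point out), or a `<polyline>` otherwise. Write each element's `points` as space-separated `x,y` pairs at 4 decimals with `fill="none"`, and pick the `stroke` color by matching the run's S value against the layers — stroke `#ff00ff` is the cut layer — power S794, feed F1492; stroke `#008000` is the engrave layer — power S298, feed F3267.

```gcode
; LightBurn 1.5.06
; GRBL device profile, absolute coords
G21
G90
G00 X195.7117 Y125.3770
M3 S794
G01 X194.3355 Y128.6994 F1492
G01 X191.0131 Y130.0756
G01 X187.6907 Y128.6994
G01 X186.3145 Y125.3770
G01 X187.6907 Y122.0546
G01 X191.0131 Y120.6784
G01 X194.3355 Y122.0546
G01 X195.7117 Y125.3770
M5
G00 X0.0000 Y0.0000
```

<svg xmlns="http://www.w3.org/2000/svg" width="237.2698mm" height="165.6702mm" viewBox="0 0 237.2698 165.6702">
  <polygon points="195.7117,40.2932 194.3355,36.9708 191.0131,35.5946 187.6907,36.9708 186.3145,40.2932 187.6907,43.6156 191.0131,44.9918 194.3355,43.6156" fill="none" stroke="#ff00ff"/>
</svg>

y_svg = 165.6702 − y_m. Every run uses S794, so all elements get stroke `#ff00ff` (cut).

[1] closed run; points: 195.7117,40.2932 194.3355,36.9708 191.0131,35.5946 187.6907,36.9708 186.3145,40.2932 187.6907,43.6156 191.0131,44.9918 194.3355,43.6156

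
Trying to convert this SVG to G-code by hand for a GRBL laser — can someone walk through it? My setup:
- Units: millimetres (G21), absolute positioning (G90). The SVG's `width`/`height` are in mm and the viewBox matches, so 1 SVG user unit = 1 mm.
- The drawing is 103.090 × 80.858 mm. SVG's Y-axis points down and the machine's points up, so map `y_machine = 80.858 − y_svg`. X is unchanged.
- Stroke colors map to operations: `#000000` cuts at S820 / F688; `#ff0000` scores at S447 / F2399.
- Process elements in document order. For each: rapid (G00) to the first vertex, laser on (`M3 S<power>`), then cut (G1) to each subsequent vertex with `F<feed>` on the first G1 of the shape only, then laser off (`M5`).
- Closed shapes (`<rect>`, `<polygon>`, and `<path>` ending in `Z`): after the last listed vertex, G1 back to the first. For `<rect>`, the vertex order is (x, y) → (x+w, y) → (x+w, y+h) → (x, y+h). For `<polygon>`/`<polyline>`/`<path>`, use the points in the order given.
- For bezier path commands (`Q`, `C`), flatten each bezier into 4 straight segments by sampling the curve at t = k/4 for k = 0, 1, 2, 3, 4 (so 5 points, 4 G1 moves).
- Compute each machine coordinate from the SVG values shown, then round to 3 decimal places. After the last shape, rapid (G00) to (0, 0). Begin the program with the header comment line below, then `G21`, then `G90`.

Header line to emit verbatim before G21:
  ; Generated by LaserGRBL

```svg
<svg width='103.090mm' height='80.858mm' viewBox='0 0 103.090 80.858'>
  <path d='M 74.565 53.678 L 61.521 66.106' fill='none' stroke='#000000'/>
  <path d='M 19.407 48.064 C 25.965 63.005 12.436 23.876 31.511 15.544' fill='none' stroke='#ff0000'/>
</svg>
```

; Generated by LaserGRBL
G21
G90
G00 X74.565 Y27.180
M3 S820
G1 X61.521 Y14.752 F688
M5
G00 X19.407 Y32.794
M3 S447
G1 X21.382 Y30.400 F2399
G1 X20.765 Y40.327
G1 X22.495 Y54.617
G1 X31.511 Y65.314
M5
G00 X0.000 Y0.000

1 u = 1 mm; y_m = 80.858 − y.

[1] `<path>` line segment, #000000→cut S820 F688: (74.565,27.180) → (61.521,14.752)

[2] `<path>` cubic bezier, #ff0000→score S447 F2399: (19.407,32.794) → (21.382,30.400) → (20.765,40.327) → (22.495,54.617) → (31.511,65.314)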